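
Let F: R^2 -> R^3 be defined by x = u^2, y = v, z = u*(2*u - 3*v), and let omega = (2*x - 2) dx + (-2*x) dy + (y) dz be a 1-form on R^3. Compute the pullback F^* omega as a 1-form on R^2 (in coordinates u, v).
F^* omega = (4*u^3 + 4*u*v - 4*u - 3*v^2) du + (u*(-2*u - 3*v)) dv

Using F^*(f dg) = (f ∘ F) d(g ∘ F), substitute each coordinate x_i by F_i(u, v) in f_i, and replace dx_i by d F_i = (∂F_i/∂u) du + (∂F_i/∂v) dv.
  For the x component: f_1(F) = 2*u^2 - 2; d F_1 = (2*u) du + (0) dv
  For the y component: f_2(F) = -2*u^2; d F_2 = (0) du + (1) dv
  For the z component: f_3(F) = v; d F_3 = (4*u - 3*v) du + (-3*u) dv
Combining and collecting du, dv coefficients:
  coeff of du: 4*u^3 + 4*u*v - 4*u - 3*v^2
  coeff of dv: u*(-2*u - 3*v)
F^* omega = (4*u^3 + 4*u*v - 4*u - 3*v^2) du + (u*(-2*u - 3*v)) dv.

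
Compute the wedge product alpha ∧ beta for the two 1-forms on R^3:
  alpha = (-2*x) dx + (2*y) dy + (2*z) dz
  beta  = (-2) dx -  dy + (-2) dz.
alpha ∧ beta = (2*x + 4*y) dx ∧ dy + (4*x + 4*z) dx ∧ dz + (-4*y + 2*z) dy ∧ dz

Distribute the wedge, using dx_i ∧ dx_j = -dx_j ∧ dx_i and dx_i ∧ dx_i = 0. For each pair (i, j) with i < j, the coefficient of dx_i ∧ dx_j in alpha ∧ beta is (alpha_i * beta_j - alpha_j * beta_i). Collecting: alpha ∧ beta = (2*x + 4*y) dx ∧ dy + (4*x + 4*z) dx ∧ dz + (-4*y + 2*z) dy ∧ dz.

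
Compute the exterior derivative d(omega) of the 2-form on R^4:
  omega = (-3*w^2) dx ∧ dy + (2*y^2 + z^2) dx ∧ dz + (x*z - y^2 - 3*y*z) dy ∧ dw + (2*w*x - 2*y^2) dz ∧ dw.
d(omega) = (-6*w + z) dx ∧ dy ∧ dw + (-4*y) dx ∧ dy ∧ dz + (-x - y) dy ∧ dz ∧ dw + (2*w) dx ∧ dz ∧ dw

For a 2-form omega = sum_{i<j} g_{ij} dx_i ∧ dx_j, the exterior derivative is
  d(omega) = sum_{i<j} d(g_{ij}) ∧ dx_i ∧ dx_j = sum_{i<j, k} (∂g_{ij}/∂x_k) dx_k ∧ dx_i ∧ dx_j.
Expand each term, using dx_k ∧ dx_i ∧ dx_j = sgn(permutation) dx_{(a)} ∧ dx_{(b)} ∧ dx_{(c)} with (a < b < c) sorted:
  d(-3*w^2) includes (∂/∂w)(-3*w^2) dw = (-6*w) dw, which multiplied by dx ∧ dy gives (-6*w) dx ∧ dy ∧ dw
  d(2*y^2 + z^2) includes (∂/∂y)(2*y^2 + z^2) dy = (4*y) dy, which multiplied by dx ∧ dz gives (-4*y) dx ∧ dy ∧ dz
  d(x*z - y^2 - 3*y*z) includes (∂/∂x)(x*z - y^2 - 3*y*z) dx = (z) dx, which multiplied by dy ∧ dw gives (z) dx ∧ dy ∧ dw
  d(x*z - y^2 - 3*y*z) includes (∂/∂z)(x*z - y^2 - 3*y*z) dz = (x - 3*y) dz, which multiplied by dy ∧ dw gives (-x + 3*y) dy ∧ dz ∧ dw
  d(2*w*x - 2*y^2) includes (∂/∂x)(2*w*x - 2*y^2) dx = (2*w) dx, which multiplied by dz ∧ dw gives (2*w) dx ∧ dz ∧ dw
  d(2*w*x - 2*y^2) includes (∂/∂y)(2*w*x - 2*y^2) dy = (-4*y) dy, which multiplied by dz ∧ dw gives (-4*y) dy ∧ dz ∧ dw
Collecting like 3-forms: d(omega) = (-6*w + z) dx ∧ dy ∧ dw + (-4*y) dx ∧ dy ∧ dz + (-x - y) dy ∧ dz ∧ dw + (2*w) dx ∧ dz ∧ dw.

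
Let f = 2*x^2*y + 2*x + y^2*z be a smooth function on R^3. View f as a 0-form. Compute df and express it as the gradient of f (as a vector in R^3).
df = (4*x*y + 2) dx + (2*x^2 + 2*y*z) dy + (y^2) dz; grad f = (4*x*y + 2, 2*x^2 + 2*y*z, y^2)

For a 0-form f, d f = (∂f/∂x) dx + (∂f/∂y) dy + (∂f/∂z) dz. The components of the vector representation are exactly the entries of grad f in Cartesian coordinates:
  ∂f/∂x = 4*x*y + 2
  ∂f/∂y = 2*x^2 + 2*y*z
  ∂f/∂z = y^2.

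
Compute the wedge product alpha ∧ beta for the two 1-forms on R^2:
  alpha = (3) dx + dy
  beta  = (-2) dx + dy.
alpha ∧ beta = (5) dx ∧ dy

Distribute the wedge, using dx_i ∧ dx_j = -dx_j ∧ dx_i and dx_i ∧ dx_i = 0. For each pair (i, j) with i < j, the coefficient of dx_i ∧ dx_j in alpha ∧ beta is (alpha_i * beta_j - alpha_j * beta_i). Collecting: alpha ∧ beta = (5) dx ∧ dy.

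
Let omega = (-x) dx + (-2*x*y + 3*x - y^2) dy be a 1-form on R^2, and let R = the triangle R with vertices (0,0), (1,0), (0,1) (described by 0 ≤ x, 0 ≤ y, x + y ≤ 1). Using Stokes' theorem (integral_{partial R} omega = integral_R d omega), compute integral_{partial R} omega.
integral_(partial R) omega = 7/6

Stokes: integral_partial_R omega = integral_R d omega with d omega = (∂Q/∂x - ∂P/∂y) dx ∧ dy.
  ∂Q/∂x = 3 - 2*y
  ∂P/∂y = 0
  integrand = ∂Q/∂x - ∂P/∂y = 3 - 2*y.
Integrating over R: integral_0^1 integral_0^{1-x} (3 - 2*y) dy dx = 7/6.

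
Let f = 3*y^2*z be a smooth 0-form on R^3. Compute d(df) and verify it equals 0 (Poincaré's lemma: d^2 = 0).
d(df) = 0

Step 1: df = sum_i (∂f/∂x_i) dx_i = (0) dx + (6*y*z) dy + (3*y^2) dz.
Step 2: Apply d again. Using the 1-form formula, the coefficient of dx ∧ dy in d(df) is ∂^2 f/∂x ∂y - ∂^2 f/∂y ∂x = (0) - (0) = 0 (equality of mixed partials for smooth f).
Similarly for dx ∧ dz and dy ∧ dz — all coefficients vanish. So d(df) = 0.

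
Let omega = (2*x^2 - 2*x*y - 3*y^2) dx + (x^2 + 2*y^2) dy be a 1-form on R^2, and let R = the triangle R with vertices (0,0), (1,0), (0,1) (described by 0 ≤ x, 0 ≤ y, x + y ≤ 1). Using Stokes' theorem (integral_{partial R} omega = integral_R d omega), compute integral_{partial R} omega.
integral_(partial R) omega = 5/3

Stokes: integral_partial_R omega = integral_R d omega with d omega = (∂Q/∂x - ∂P/∂y) dx ∧ dy.
  ∂Q/∂x = 2*x
  ∂P/∂y = -2*x - 6*y
  integrand = ∂Q/∂x - ∂P/∂y = 4*x + 6*y.
Integrating over R: integral_0^1 integral_0^{1-x} (4*x + 6*y) dy dx = 5/3.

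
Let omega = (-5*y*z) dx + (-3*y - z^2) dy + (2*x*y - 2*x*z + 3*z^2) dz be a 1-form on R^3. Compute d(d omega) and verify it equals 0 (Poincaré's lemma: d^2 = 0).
d(d omega) = 0

Step 1: d omega = sum_{i<j} (∂f_j/∂x_i - ∂f_i/∂x_j) dx_i ∧ dx_j:
  coeff of dx ∧ dy: 5*z
  coeff of dx ∧ dz: 7*y - 2*z
  coeff of dy ∧ dz: 2*x + 2*z
Step 2: Apply d again to each 2-form coefficient. The only possible 3-form in R^3 is dx ∧ dy ∧ dz, with coefficient
  ∂(coeff of dy∧dz)/∂x - ∂(coeff of dx∧dz)/∂y + ∂(coeff of dx∧dy)/∂z
  = ∂/∂x (2*x + 2*z) - ∂/∂y (7*y - 2*z) + ∂/∂z (5*z).
Each of these terms simplifies to sums of mixed partials that cancel in pairs. The result is 0 (by equality of mixed partials for smooth functions — Schwarz / Clairaut).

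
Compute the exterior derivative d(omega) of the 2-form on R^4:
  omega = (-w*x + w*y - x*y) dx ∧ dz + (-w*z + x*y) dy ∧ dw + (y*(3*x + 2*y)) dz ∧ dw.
d(omega) = (-w + x) dx ∧ dy ∧ dz + (-x + 4*y) dx ∧ dz ∧ dw + (y) dx ∧ dy ∧ dw + (w + 3*x + 4*y) dy ∧ dz ∧ dw

For a 2-form omega = sum_{i<j} g_{ij} dx_i ∧ dx_j, the exterior derivative is
  d(omega) = sum_{i<j} d(g_{ij}) ∧ dx_i ∧ dx_j = sum_{i<j, k} (∂g_{ij}/∂x_k) dx_k ∧ dx_i ∧ dx_j.
Expand each term, using dx_k ∧ dx_i ∧ dx_j = sgn(permutation) dx_{(a)} ∧ dx_{(b)} ∧ dx_{(c)} with (a < b < c) sorted:
  d(-w*x + w*y - x*y) includes (∂/∂y)(-w*x + w*y - x*y) dy = (w - x) dy, which multiplied by dx ∧ dz gives (-w + x) dx ∧ dy ∧ dz
  d(-w*x + w*y - x*y) includes (∂/∂w)(-w*x + w*y - x*y) dw = (-x + y) dw, which multiplied by dx ∧ dz gives (-x + y) dx ∧ dz ∧ dw
  d(-w*z + x*y) includes (∂/∂x)(-w*z + x*y) dx = (y) dx, which multiplied by dy ∧ dw gives (y) dx ∧ dy ∧ dw
  d(-w*z + x*y) includes (∂/∂z)(-w*z + x*y) dz = (-w) dz, which multiplied by dy ∧ dw gives (w) dy ∧ dz ∧ dw
  d(y*(3*x + 2*y)) includes (∂/∂x)(y*(3*x + 2*y)) dx = (3*y) dx, which multiplied by dz ∧ dw gives (3*y) dx ∧ dz ∧ dw
  d(y*(3*x + 2*y)) includes (∂/∂y)(y*(3*x + 2*y)) dy = (3*x + 4*y) dy, which multiplied by dz ∧ dw gives (3*x + 4*y) dy ∧ dz ∧ dw
Collecting like 3-forms: d(omega) = (-w + x) dx ∧ dy ∧ dz + (-x + 4*y) dx ∧ dz ∧ dw + (y) dx ∧ dy ∧ dw + (w + 3*x + 4*y) dy ∧ dz ∧ dw.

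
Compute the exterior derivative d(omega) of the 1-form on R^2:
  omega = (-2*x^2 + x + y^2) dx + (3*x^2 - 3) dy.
d(omega) = (6*x - 2*y) dx ∧ dy

For a 1-form omega = sum_i f_i dx_i, the exterior derivative is
  d(omega) = sum_{i < j} (∂f_j/∂x_i - ∂f_i/∂x_j) dx_i ∧ dx_j.
  coefficient of dx ∧ dy: ∂f_2/∂x - ∂f_1/∂y = ∂(3*x^2 - 3)/∂x - ∂(-2*x^2 + x + y^2)/∂y = 6*x - 2*y
Assembling: d(omega) = (6*x - 2*y) dx ∧ dy.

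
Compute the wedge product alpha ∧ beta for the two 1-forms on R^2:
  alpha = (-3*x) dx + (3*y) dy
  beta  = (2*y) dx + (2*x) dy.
alpha ∧ beta = (-6*x^2 - 6*y^2) dx ∧ dy

Distribute the wedge, using dx_i ∧ dx_j = -dx_j ∧ dx_i and dx_i ∧ dx_i = 0. For each pair (i, j) with i < j, the coefficient of dx_i ∧ dx_j in alpha ∧ beta is (alpha_i * beta_j - alpha_j * beta_i). Collecting: alpha ∧ beta = (-6*x^2 - 6*y^2) dx ∧ dy.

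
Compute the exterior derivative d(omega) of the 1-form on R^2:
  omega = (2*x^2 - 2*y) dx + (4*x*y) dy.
d(omega) = (4*y + 2) dx ∧ dy

For a 1-form omega = sum_i f_i dx_i, the exterior derivative is
  d(omega) = sum_{i < j} (∂f_j/∂x_i - ∂f_i/∂x_j) dx_i ∧ dx_j.
  coefficient of dx ∧ dy: ∂f_2/∂x - ∂f_1/∂y = ∂(4*x*y)/∂x - ∂(2*x^2 - 2*y)/∂y = 4*y + 2
Assembling: d(omega) = (4*y + 2) dx ∧ dy.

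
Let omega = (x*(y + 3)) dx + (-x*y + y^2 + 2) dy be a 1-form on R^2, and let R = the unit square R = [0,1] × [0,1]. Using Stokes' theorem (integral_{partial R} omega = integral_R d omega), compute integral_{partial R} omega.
integral_(partial R) omega = -1

Stokes: integral_partial_R omega = integral_R d omega with d omega = (∂Q/∂x - ∂P/∂y) dx ∧ dy.
  ∂Q/∂x = -y
  ∂P/∂y = x
  integrand = ∂Q/∂x - ∂P/∂y = -x - y.
Integrating over R: integral_0^1 integral_0^1 (-x - y) dx dy = -1.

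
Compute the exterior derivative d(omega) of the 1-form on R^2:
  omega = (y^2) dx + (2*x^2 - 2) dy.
d(omega) = (4*x - 2*y) dx ∧ dy

For a 1-form omega = sum_i f_i dx_i, the exterior derivative is
  d(omega) = sum_{i < j} (∂f_j/∂x_i - ∂f_i/∂x_j) dx_i ∧ dx_j.
  coefficient of dx ∧ dy: ∂f_2/∂x - ∂f_1/∂y = ∂(2*x^2 - 2)/∂x - ∂(y^2)/∂y = 4*x - 2*y
Assembling: d(omega) = (4*x - 2*y) dx ∧ dy.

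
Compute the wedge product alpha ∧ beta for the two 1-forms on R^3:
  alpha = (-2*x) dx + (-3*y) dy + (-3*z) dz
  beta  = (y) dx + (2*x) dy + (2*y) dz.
alpha ∧ beta = (-4*x^2 + 3*y^2) dx ∧ dy + (y*(-4*x + 3*z)) dx ∧ dz + (6*x*z - 6*y^2) dy ∧ dz

Distribute the wedge, using dx_i ∧ dx_j = -dx_j ∧ dx_i and dx_i ∧ dx_i = 0. For each pair (i, j) with i < j, the coefficient of dx_i ∧ dx_j in alpha ∧ beta is (alpha_i * beta_j - alpha_j * beta_i). Collecting: alpha ∧ beta = (-4*x^2 + 3*y^2) dx ∧ dy + (y*(-4*x + 3*z)) dx ∧ dz + (6*x*z - 6*y^2) dy ∧ dz.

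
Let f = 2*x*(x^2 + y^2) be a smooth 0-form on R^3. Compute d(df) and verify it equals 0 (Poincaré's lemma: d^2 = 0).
d(df) = 0

Step 1: df = sum_i (∂f/∂x_i) dx_i = (6*x^2 + 2*y^2) dx + (4*x*y) dy + (0) dz.
Step 2: Apply d again. Using the 1-form formula, the coefficient of dx ∧ dy in d(df) is ∂^2 f/∂x ∂y - ∂^2 f/∂y ∂x = (4*y) - (4*y) = 0 (equality of mixed partials for smooth f).
Similarly for dx ∧ dz and dy ∧ dz — all coefficients vanish. So d(df) = 0.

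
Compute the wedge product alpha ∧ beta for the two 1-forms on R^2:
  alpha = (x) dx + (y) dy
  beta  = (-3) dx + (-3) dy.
alpha ∧ beta = (-3*x + 3*y) dx ∧ dy

Distribute the wedge, using dx_i ∧ dx_j = -dx_j ∧ dx_i and dx_i ∧ dx_i = 0. For each pair (i, j) with i < j, the coefficient of dx_i ∧ dx_j in alpha ∧ beta is (alpha_i * beta_j - alpha_j * beta_i). Collecting: alpha ∧ beta = (-3*x + 3*y) dx ∧ dy.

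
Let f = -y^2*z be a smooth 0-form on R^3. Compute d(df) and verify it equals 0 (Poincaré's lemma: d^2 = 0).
d(df) = 0

Step 1: df = sum_i (∂f/∂x_i) dx_i = (0) dx + (-2*y*z) dy + (-y^2) dz.
Step 2: Apply d again. Using the 1-form formula, the coefficient of dx ∧ dy in d(df) is ∂^2 f/∂x ∂y - ∂^2 f/∂y ∂x = (0) - (0) = 0 (equality of mixed partials for smooth f).
Similarly for dx ∧ dz and dy ∧ dz — all coefficients vanish. So d(df) = 0.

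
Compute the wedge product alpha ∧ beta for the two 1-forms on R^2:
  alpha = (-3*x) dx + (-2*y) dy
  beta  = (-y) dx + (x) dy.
alpha ∧ beta = (-3*x^2 - 2*y^2) dx ∧ dy

Distribute the wedge, using dx_i ∧ dx_j = -dx_j ∧ dx_i and dx_i ∧ dx_i = 0. For each pair (i, j) with i < j, the coefficient of dx_i ∧ dx_j in alpha ∧ beta is (alpha_i * beta_j - alpha_j * beta_i). Collecting: alpha ∧ beta = (-3*x^2 - 2*y^2) dx ∧ dy.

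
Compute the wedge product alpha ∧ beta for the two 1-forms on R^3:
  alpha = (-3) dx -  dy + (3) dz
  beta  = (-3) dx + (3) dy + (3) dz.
alpha ∧ beta = (-12) dx ∧ dy + (-12) dy ∧ dz

Distribute the wedge, using dx_i ∧ dx_j = -dx_j ∧ dx_i and dx_i ∧ dx_i = 0. For each pair (i, j) with i < j, the coefficient of dx_i ∧ dx_j in alpha ∧ beta is (alpha_i * beta_j - alpha_j * beta_i). Collecting: alpha ∧ beta = (-12) dx ∧ dy + (-12) dy ∧ dz.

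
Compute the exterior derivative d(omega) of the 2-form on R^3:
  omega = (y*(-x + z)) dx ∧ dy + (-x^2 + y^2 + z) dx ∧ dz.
d(omega) = (-y) dx ∧ dy ∧ dz

For a 2-form omega = sum_{i<j} g_{ij} dx_i ∧ dx_j, the exterior derivative is
  d(omega) = sum_{i<j} d(g_{ij}) ∧ dx_i ∧ dx_j = sum_{i<j, k} (∂g_{ij}/∂x_k) dx_k ∧ dx_i ∧ dx_j.
Expand each term, using dx_k ∧ dx_i ∧ dx_j = sgn(permutation) dx_{(a)} ∧ dx_{(b)} ∧ dx_{(c)} with (a < b < c) sorted:
  d(y*(-x + z)) includes (∂/∂z)(y*(-x + z)) dz = (y) dz, which multiplied by dx ∧ dy gives (y) dx ∧ dy ∧ dz
  d(-x^2 + y^2 + z) includes (∂/∂y)(-x^2 + y^2 + z) dy = (2*y) dy, which multiplied by dx ∧ dz gives (-2*y) dx ∧ dy ∧ dz
Collecting like 3-forms: d(omega) = (-y) dx ∧ dy ∧ dz.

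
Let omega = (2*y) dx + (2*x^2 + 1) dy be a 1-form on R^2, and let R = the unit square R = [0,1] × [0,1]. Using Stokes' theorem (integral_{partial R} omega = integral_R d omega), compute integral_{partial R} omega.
integral_(partial R) omega = 0

Stokes: integral_partial_R omega = integral_R d omega with d omega = (∂Q/∂x - ∂P/∂y) dx ∧ dy.
  ∂Q/∂x = 4*x
  ∂P/∂y = 2
  integrand = ∂Q/∂x - ∂P/∂y = 4*x - 2.
Integrating over R: integral_0^1 integral_0^1 (4*x - 2) dx dy = 0.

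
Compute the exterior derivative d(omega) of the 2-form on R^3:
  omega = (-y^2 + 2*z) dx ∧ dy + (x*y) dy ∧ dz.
d(omega) = (y + 2) dx ∧ dy ∧ dz

For a 2-form omega = sum_{i<j} g_{ij} dx_i ∧ dx_j, the exterior derivative is
  d(omega) = sum_{i<j} d(g_{ij}) ∧ dx_i ∧ dx_j = sum_{i<j, k} (∂g_{ij}/∂x_k) dx_k ∧ dx_i ∧ dx_j.
Expand each term, using dx_k ∧ dx_i ∧ dx_j = sgn(permutation) dx_{(a)} ∧ dx_{(b)} ∧ dx_{(c)} with (a < b < c) sorted:
  d(-y^2 + 2*z) includes (∂/∂z)(-y^2 + 2*z) dz = (2) dz, which multiplied by dx ∧ dy gives (2) dx ∧ dy ∧ dz
  d(x*y) includes (∂/∂x)(x*y) dx = (y) dx, which multiplied by dy ∧ dz gives (y) dx ∧ dy ∧ dz
Collecting like 3-forms: d(omega) = (y + 2) dx ∧ dy ∧ dz.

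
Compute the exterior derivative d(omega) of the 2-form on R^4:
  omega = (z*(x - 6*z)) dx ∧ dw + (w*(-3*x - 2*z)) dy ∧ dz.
d(omega) = (-x + 12*z) dx ∧ dz ∧ dw + (-3*w) dx ∧ dy ∧ dz + (-3*x - 2*z) dy ∧ dz ∧ dw

For a 2-form omega = sum_{i<j} g_{ij} dx_i ∧ dx_j, the exterior derivative is
  d(omega) = sum_{i<j} d(g_{ij}) ∧ dx_i ∧ dx_j = sum_{i<j, k} (∂g_{ij}/∂x_k) dx_k ∧ dx_i ∧ dx_j.
Expand each term, using dx_k ∧ dx_i ∧ dx_j = sgn(permutation) dx_{(a)} ∧ dx_{(b)} ∧ dx_{(c)} with (a < b < c) sorted:
  d(z*(x - 6*z)) includes (∂/∂z)(z*(x - 6*z)) dz = (x - 12*z) dz, which multiplied by dx ∧ dw gives (-x + 12*z) dx ∧ dz ∧ dw
  d(w*(-3*x - 2*z)) includes (∂/∂x)(w*(-3*x - 2*z)) dx = (-3*w) dx, which multiplied by dy ∧ dz gives (-3*w) dx ∧ dy ∧ dz
  d(w*(-3*x - 2*z)) includes (∂/∂w)(w*(-3*x - 2*z)) dw = (-3*x - 2*z) dw, which multiplied by dy ∧ dz gives (-3*x - 2*z) dy ∧ dz ∧ dw
Collecting like 3-forms: d(omega) = (-x + 12*z) dx ∧ dz ∧ dw + (-3*w) dx ∧ dy ∧ dz + (-3*x - 2*z) dy ∧ dz ∧ dw.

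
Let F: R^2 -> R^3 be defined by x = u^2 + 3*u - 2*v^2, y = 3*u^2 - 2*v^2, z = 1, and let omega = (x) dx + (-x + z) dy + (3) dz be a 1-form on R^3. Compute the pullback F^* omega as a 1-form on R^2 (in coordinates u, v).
F^* omega = (-4*u^3 - 9*u^2 + 8*u*v^2 + 15*u - 6*v^2) du + (-4*v) dv

Using F^*(f dg) = (f ∘ F) d(g ∘ F), substitute each coordinate x_i by F_i(u, v) in f_i, and replace dx_i by d F_i = (∂F_i/∂u) du + (∂F_i/∂v) dv.
  For the x component: f_1(F) = u^2 + 3*u - 2*v^2; d F_1 = (2*u + 3) du + (-4*v) dv
  For the y component: f_2(F) = -u^2 - 3*u + 2*v^2 + 1; d F_2 = (6*u) du + (-4*v) dv
  For the z component: f_3(F) = 3; d F_3 = (0) du + (0) dv
Combining and collecting du, dv coefficients:
  coeff of du: -4*u^3 - 9*u^2 + 8*u*v^2 + 15*u - 6*v^2
  coeff of dv: -4*v
F^* omega = (-4*u^3 - 9*u^2 + 8*u*v^2 + 15*u - 6*v^2) du + (-4*v) dv.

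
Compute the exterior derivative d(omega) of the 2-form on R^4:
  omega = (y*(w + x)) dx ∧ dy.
d(omega) = (y) dx ∧ dy ∧ dw

For a 2-form omega = sum_{i<j} g_{ij} dx_i ∧ dx_j, the exterior derivative is
  d(omega) = sum_{i<j} d(g_{ij}) ∧ dx_i ∧ dx_j = sum_{i<j, k} (∂g_{ij}/∂x_k) dx_k ∧ dx_i ∧ dx_j.
Expand each term, using dx_k ∧ dx_i ∧ dx_j = sgn(permutation) dx_{(a)} ∧ dx_{(b)} ∧ dx_{(c)} with (a < b < c) sorted:
  d(y*(w + x)) includes (∂/∂w)(y*(w + x)) dw = (y) dw, which multiplied by dx ∧ dy gives (y) dx ∧ dy ∧ dw
Collecting like 3-forms: d(omega) = (y) dx ∧ dy ∧ dw.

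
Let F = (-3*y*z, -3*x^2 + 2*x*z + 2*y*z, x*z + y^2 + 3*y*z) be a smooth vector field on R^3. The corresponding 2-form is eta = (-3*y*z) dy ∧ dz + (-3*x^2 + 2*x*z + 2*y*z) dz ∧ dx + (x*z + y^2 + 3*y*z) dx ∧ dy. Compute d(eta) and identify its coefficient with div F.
d(eta) = (x + 3*y + 2*z) dx ∧ dy ∧ dz; div F = x + 3*y + 2*z

For a 2-form in R^3 of the form above, applying d gives a 3-form with coefficient ∂P/∂x + ∂Q/∂y + ∂R/∂z:
  ∂P/∂x = 0
  ∂Q/∂y = 2*z
  ∂R/∂z = x + 3*y
Sum = x + 3*y + 2*z, which is exactly div F.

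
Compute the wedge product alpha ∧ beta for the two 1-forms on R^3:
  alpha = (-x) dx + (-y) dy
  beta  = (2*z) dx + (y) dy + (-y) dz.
alpha ∧ beta = (y*(-x + 2*z)) dx ∧ dy + (x*y) dx ∧ dz + (y^2) dy ∧ dz

Distribute the wedge, using dx_i ∧ dx_j = -dx_j ∧ dx_i and dx_i ∧ dx_i = 0. For each pair (i, j) with i < j, the coefficient of dx_i ∧ dx_j in alpha ∧ beta is (alpha_i * beta_j - alpha_j * beta_i). Collecting: alpha ∧ beta = (y*(-x + 2*z)) dx ∧ dy + (x*y) dx ∧ dz + (y^2) dy ∧ dz.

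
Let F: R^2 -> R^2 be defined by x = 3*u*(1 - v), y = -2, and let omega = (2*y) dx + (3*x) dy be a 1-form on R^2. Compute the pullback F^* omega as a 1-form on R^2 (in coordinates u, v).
F^* omega = (12*v - 12) du + (12*u) dv

Using F^*(f dg) = (f ∘ F) d(g ∘ F), substitute each coordinate x_i by F_i(u, v) in f_i, and replace dx_i by d F_i = (∂F_i/∂u) du + (∂F_i/∂v) dv.
  For the x component: f_1(F) = -4; d F_1 = (3 - 3*v) du + (-3*u) dv
  For the y component: f_2(F) = 9*u*(1 - v); d F_2 = (0) du + (0) dv
Combining and collecting du, dv coefficients:
  coeff of du: 12*v - 12
  coeff of dv: 12*u
F^* omega = (12*v - 12) du + (12*u) dv.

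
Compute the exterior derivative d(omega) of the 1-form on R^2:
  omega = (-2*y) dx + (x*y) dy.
d(omega) = (y + 2) dx ∧ dy

For a 1-form omega = sum_i f_i dx_i, the exterior derivative is
  d(omega) = sum_{i < j} (∂f_j/∂x_i - ∂f_i/∂x_j) dx_i ∧ dx_j.
  coefficient of dx ∧ dy: ∂f_2/∂x - ∂f_1/∂y = ∂(x*y)/∂x - ∂(-2*y)/∂y = y + 2
Assembling: d(omega) = (y + 2) dx ∧ dy.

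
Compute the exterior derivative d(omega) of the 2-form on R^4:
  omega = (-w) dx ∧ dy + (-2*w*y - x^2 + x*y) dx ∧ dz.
d(omega) = (-1) dx ∧ dy ∧ dw + (2*w - x) dx ∧ dy ∧ dz + (-2*y) dx ∧ dz ∧ dw

For a 2-form omega = sum_{i<j} g_{ij} dx_i ∧ dx_j, the exterior derivative is
  d(omega) = sum_{i<j} d(g_{ij}) ∧ dx_i ∧ dx_j = sum_{i<j, k} (∂g_{ij}/∂x_k) dx_k ∧ dx_i ∧ dx_j.
Expand each term, using dx_k ∧ dx_i ∧ dx_j = sgn(permutation) dx_{(a)} ∧ dx_{(b)} ∧ dx_{(c)} with (a < b < c) sorted:
  d(-w) includes (∂/∂w)(-w) dw = (-1) dw, which multiplied by dx ∧ dy gives (-1) dx ∧ dy ∧ dw
  d(-2*w*y - x^2 + x*y) includes (∂/∂y)(-2*w*y - x^2 + x*y) dy = (-2*w + x) dy, which multiplied by dx ∧ dz gives (2*w - x) dx ∧ dy ∧ dz
  d(-2*w*y - x^2 + x*y) includes (∂/∂w)(-2*w*y - x^2 + x*y) dw = (-2*y) dw, which multiplied by dx ∧ dz gives (-2*y) dx ∧ dz ∧ dw
Collecting like 3-forms: d(omega) = (-1) dx ∧ dy ∧ dw + (2*w - x) dx ∧ dy ∧ dz + (-2*y) dx ∧ dz ∧ dw.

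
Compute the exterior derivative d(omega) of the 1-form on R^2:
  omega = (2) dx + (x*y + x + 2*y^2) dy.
d(omega) = (y + 1) dx ∧ dy

For a 1-form omega = sum_i f_i dx_i, the exterior derivative is
  d(omega) = sum_{i < j} (∂f_j/∂x_i - ∂f_i/∂x_j) dx_i ∧ dx_j.
  coefficient of dx ∧ dy: ∂f_2/∂x - ∂f_1/∂y = ∂(x*y + x + 2*y^2)/∂x - ∂(2)/∂y = y + 1
Assembling: d(omega) = (y + 1) dx ∧ dy.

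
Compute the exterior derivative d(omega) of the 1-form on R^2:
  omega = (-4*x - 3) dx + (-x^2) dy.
d(omega) = (-2*x) dx ∧ dy

For a 1-form omega = sum_i f_i dx_i, the exterior derivative is
  d(omega) = sum_{i < j} (∂f_j/∂x_i - ∂f_i/∂x_j) dx_i ∧ dx_j.
  coefficient of dx ∧ dy: ∂f_2/∂x - ∂f_1/∂y = ∂(-x^2)/∂x - ∂(-4*x - 3)/∂y = -2*x
Assembling: d(omega) = (-2*x) dx ∧ dy.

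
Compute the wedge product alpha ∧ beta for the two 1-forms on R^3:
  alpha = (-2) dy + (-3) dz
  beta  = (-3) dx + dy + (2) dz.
alpha ∧ beta = (-6) dx ∧ dy + (-1) dy ∧ dz + (-9) dx ∧ dz

Distribute the wedge, using dx_i ∧ dx_j = -dx_j ∧ dx_i and dx_i ∧ dx_i = 0. For each pair (i, j) with i < j, the coefficient of dx_i ∧ dx_j in alpha ∧ beta is (alpha_i * beta_j - alpha_j * beta_i). Collecting: alpha ∧ beta = (-6) dx ∧ dy + (-1) dy ∧ dz + (-9) dx ∧ dz.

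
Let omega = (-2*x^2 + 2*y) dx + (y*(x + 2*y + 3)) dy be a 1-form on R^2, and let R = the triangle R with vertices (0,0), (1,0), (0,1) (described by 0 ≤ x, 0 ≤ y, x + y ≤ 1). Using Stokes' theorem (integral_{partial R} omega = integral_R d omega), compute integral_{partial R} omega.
integral_(partial R) omega = -5/6

Stokes: integral_partial_R omega = integral_R d omega with d omega = (∂Q/∂x - ∂P/∂y) dx ∧ dy.
  ∂Q/∂x = y
  ∂P/∂y = 2
  integrand = ∂Q/∂x - ∂P/∂y = y - 2.
Integrating over R: integral_0^1 integral_0^{1-x} (y - 2) dy dx = -5/6.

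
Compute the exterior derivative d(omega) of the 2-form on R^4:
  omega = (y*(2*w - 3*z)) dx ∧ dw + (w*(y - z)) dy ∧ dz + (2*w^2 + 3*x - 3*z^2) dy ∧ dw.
d(omega) = (-2*w + 3*z + 3) dx ∧ dy ∧ dw + (3*y) dx ∧ dz ∧ dw + (y + 5*z) dy ∧ dz ∧ dw

For a 2-form omega = sum_{i<j} g_{ij} dx_i ∧ dx_j, the exterior derivative is
  d(omega) = sum_{i<j} d(g_{ij}) ∧ dx_i ∧ dx_j = sum_{i<j, k} (∂g_{ij}/∂x_k) dx_k ∧ dx_i ∧ dx_j.
Expand each term, using dx_k ∧ dx_i ∧ dx_j = sgn(permutation) dx_{(a)} ∧ dx_{(b)} ∧ dx_{(c)} with (a < b < c) sorted:
  d(y*(2*w - 3*z)) includes (∂/∂y)(y*(2*w - 3*z)) dy = (2*w - 3*z) dy, which multiplied by dx ∧ dw gives (-2*w + 3*z) dx ∧ dy ∧ dw
  d(y*(2*w - 3*z)) includes (∂/∂z)(y*(2*w - 3*z)) dz = (-3*y) dz, which multiplied by dx ∧ dw gives (3*y) dx ∧ dz ∧ dw
  d(w*(y - z)) includes (∂/∂w)(w*(y - z)) dw = (y - z) dw, which multiplied by dy ∧ dz gives (y - z) dy ∧ dz ∧ dw
  d(2*w^2 + 3*x - 3*z^2) includes (∂/∂x)(2*w^2 + 3*x - 3*z^2) dx = (3) dx, which multiplied by dy ∧ dw gives (3) dx ∧ dy ∧ dw
  d(2*w^2 + 3*x - 3*z^2) includes (∂/∂z)(2*w^2 + 3*x - 3*z^2) dz = (-6*z) dz, which multiplied by dy ∧ dw gives (6*z) dy ∧ dz ∧ dw
Collecting like 3-forms: d(omega) = (-2*w + 3*z + 3) dx ∧ dy ∧ dw + (3*y) dx ∧ dz ∧ dw + (y + 5*z) dy ∧ dz ∧ dw.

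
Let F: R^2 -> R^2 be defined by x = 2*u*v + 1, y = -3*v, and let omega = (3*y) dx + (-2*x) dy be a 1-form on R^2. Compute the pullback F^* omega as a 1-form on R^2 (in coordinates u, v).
F^* omega = (-18*v^2) du + (-6*u*v + 6) dv

Using F^*(f dg) = (f ∘ F) d(g ∘ F), substitute each coordinate x_i by F_i(u, v) in f_i, and replace dx_i by d F_i = (∂F_i/∂u) du + (∂F_i/∂v) dv.
  For the x component: f_1(F) = -9*v; d F_1 = (2*v) du + (2*u) dv
  For the y component: f_2(F) = -4*u*v - 2; d F_2 = (0) du + (-3) dv
Combining and collecting du, dv coefficients:
  coeff of du: -18*v^2
  coeff of dv: -6*u*v + 6
F^* omega = (-18*v^2) du + (-6*u*v + 6) dv.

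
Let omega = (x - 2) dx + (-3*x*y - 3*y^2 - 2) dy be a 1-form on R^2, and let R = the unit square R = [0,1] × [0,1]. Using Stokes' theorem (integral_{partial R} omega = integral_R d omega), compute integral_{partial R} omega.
integral_(partial R) omega = -3/2

Stokes: integral_partial_R omega = integral_R d omega with d omega = (∂Q/∂x - ∂P/∂y) dx ∧ dy.
  ∂Q/∂x = -3*y
  ∂P/∂y = 0
  integrand = ∂Q/∂x - ∂P/∂y = -3*y.
Integrating over R: integral_0^1 integral_0^1 (-3*y) dx dy = -3/2.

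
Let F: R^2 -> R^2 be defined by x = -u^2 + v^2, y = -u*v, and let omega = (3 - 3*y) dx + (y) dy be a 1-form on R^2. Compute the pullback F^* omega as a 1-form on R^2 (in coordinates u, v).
F^* omega = (u*(-6*u*v + v^2 - 6)) du + (v*(u^2 + 6*u*v + 6)) dv

Using F^*(f dg) = (f ∘ F) d(g ∘ F), substitute each coordinate x_i by F_i(u, v) in f_i, and replace dx_i by d F_i = (∂F_i/∂u) du + (∂F_i/∂v) dv.
  For the x component: f_1(F) = 3*u*v + 3; d F_1 = (-2*u) du + (2*v) dv
  For the y component: f_2(F) = -u*v; d F_2 = (-v) du + (-u) dv
Combining and collecting du, dv coefficients:
  coeff of du: u*(-6*u*v + v^2 - 6)
  coeff of dv: v*(u^2 + 6*u*v + 6)
F^* omega = (u*(-6*u*v + v^2 - 6)) du + (v*(u^2 + 6*u*v + 6)) dv.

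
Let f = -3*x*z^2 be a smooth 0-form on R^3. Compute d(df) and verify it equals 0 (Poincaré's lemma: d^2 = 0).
d(df) = 0

Step 1: df = sum_i (∂f/∂x_i) dx_i = (-3*z^2) dx + (0) dy + (-6*x*z) dz.
Step 2: Apply d again. Using the 1-form formula, the coefficient of dx ∧ dy in d(df) is ∂^2 f/∂x ∂y - ∂^2 f/∂y ∂x = (0) - (0) = 0 (equality of mixed partials for smooth f).
Similarly for dx ∧ dz and dy ∧ dz — all coefficients vanish. So d(df) = 0.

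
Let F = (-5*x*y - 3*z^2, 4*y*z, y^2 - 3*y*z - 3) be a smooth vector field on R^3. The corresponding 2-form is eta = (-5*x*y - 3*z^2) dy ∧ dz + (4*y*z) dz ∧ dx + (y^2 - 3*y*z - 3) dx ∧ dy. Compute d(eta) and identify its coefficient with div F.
d(eta) = (-8*y + 4*z) dx ∧ dy ∧ dz; div F = -8*y + 4*z

For a 2-form in R^3 of the form above, applying d gives a 3-form with coefficient ∂P/∂x + ∂Q/∂y + ∂R/∂z:
  ∂P/∂x = -5*y
  ∂Q/∂y = 4*z
  ∂R/∂z = -3*y
Sum = -8*y + 4*z, which is exactly div F.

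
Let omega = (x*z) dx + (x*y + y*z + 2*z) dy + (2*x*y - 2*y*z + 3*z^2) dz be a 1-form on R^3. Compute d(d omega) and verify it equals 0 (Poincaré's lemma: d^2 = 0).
d(d omega) = 0

Step 1: d omega = sum_{i<j} (∂f_j/∂x_i - ∂f_i/∂x_j) dx_i ∧ dx_j:
  coeff of dx ∧ dy: y
  coeff of dx ∧ dz: -x + 2*y
  coeff of dy ∧ dz: 2*x - y - 2*z - 2
Step 2: Apply d again to each 2-form coefficient. The only possible 3-form in R^3 is dx ∧ dy ∧ dz, with coefficient
  ∂(coeff of dy∧dz)/∂x - ∂(coeff of dx∧dz)/∂y + ∂(coeff of dx∧dy)/∂z
  = ∂/∂x (2*x - y - 2*z - 2) - ∂/∂y (-x + 2*y) + ∂/∂z (y).
Each of these terms simplifies to sums of mixed partials that cancel in pairs. The result is 0 (by equality of mixed partials for smooth functions — Schwarz / Clairaut).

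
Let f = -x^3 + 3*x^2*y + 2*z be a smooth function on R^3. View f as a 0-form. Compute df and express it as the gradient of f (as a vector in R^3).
df = (3*x*(-x + 2*y)) dx + (3*x^2) dy + (2) dz; grad f = (3*x*(-x + 2*y), 3*x^2, 2)

For a 0-form f, d f = (∂f/∂x) dx + (∂f/∂y) dy + (∂f/∂z) dz. The components of the vector representation are exactly the entries of grad f in Cartesian coordinates:
  ∂f/∂x = 3*x*(-x + 2*y)
  ∂f/∂y = 3*x^2
  ∂f/∂z = 2.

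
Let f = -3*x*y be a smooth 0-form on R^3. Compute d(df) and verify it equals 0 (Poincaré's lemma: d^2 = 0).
d(df) = 0

Step 1: df = sum_i (∂f/∂x_i) dx_i = (-3*y) dx + (-3*x) dy + (0) dz.
Step 2: Apply d again. Using the 1-form formula, the coefficient of dx ∧ dy in d(df) is ∂^2 f/∂x ∂y - ∂^2 f/∂y ∂x = (-3) - (-3) = 0 (equality of mixed partials for smooth f).
Similarly for dx ∧ dz and dy ∧ dz — all coefficients vanish. So d(df) = 0.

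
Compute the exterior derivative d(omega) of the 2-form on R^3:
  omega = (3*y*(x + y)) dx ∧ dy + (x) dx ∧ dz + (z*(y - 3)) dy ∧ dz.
d(omega) = 0

For a 2-form omega = sum_{i<j} g_{ij} dx_i ∧ dx_j, the exterior derivative is
  d(omega) = sum_{i<j} d(g_{ij}) ∧ dx_i ∧ dx_j = sum_{i<j, k} (∂g_{ij}/∂x_k) dx_k ∧ dx_i ∧ dx_j.
Expand each term, using dx_k ∧ dx_i ∧ dx_j = sgn(permutation) dx_{(a)} ∧ dx_{(b)} ∧ dx_{(c)} with (a < b < c) sorted:

Collecting like 3-forms: d(omega) = 0.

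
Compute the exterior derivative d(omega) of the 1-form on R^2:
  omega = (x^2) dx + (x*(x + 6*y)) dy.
d(omega) = (2*x + 6*y) dx ∧ dy

For a 1-form omega = sum_i f_i dx_i, the exterior derivative is
  d(omega) = sum_{i < j} (∂f_j/∂x_i - ∂f_i/∂x_j) dx_i ∧ dx_j.
  coefficient of dx ∧ dy: ∂f_2/∂x - ∂f_1/∂y = ∂(x*(x + 6*y))/∂x - ∂(x^2)/∂y = 2*x + 6*y
Assembling: d(omega) = (2*x + 6*y) dx ∧ dy.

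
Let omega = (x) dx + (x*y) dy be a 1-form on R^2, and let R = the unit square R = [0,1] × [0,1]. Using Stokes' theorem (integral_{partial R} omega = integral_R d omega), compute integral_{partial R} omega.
integral_(partial R) omega = 1/2

Stokes: integral_partial_R omega = integral_R d omega with d omega = (∂Q/∂x - ∂P/∂y) dx ∧ dy.
  ∂Q/∂x = y
  ∂P/∂y = 0
  integrand = ∂Q/∂x - ∂P/∂y = y.
Integrating over R: integral_0^1 integral_0^1 (y) dx dy = 1/2.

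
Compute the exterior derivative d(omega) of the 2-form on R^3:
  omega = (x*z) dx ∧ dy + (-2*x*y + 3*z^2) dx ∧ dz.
d(omega) = (3*x) dx ∧ dy ∧ dz

For a 2-form omega = sum_{i<j} g_{ij} dx_i ∧ dx_j, the exterior derivative is
  d(omega) = sum_{i<j} d(g_{ij}) ∧ dx_i ∧ dx_j = sum_{i<j, k} (∂g_{ij}/∂x_k) dx_k ∧ dx_i ∧ dx_j.
Expand each term, using dx_k ∧ dx_i ∧ dx_j = sgn(permutation) dx_{(a)} ∧ dx_{(b)} ∧ dx_{(c)} with (a < b < c) sorted:
  d(x*z) includes (∂/∂z)(x*z) dz = (x) dz, which multiplied by dx ∧ dy gives (x) dx ∧ dy ∧ dz
  d(-2*x*y + 3*z^2) includes (∂/∂y)(-2*x*y + 3*z^2) dy = (-2*x) dy, which multiplied by dx ∧ dz gives (2*x) dx ∧ dy ∧ dz
Collecting like 3-forms: d(omega) = (3*x) dx ∧ dy ∧ dz.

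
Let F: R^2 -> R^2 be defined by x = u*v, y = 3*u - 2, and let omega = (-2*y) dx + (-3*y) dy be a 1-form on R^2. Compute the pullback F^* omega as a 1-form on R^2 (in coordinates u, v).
F^* omega = (-6*u*v - 27*u + 4*v + 18) du + (2*u*(2 - 3*u)) dv

Using F^*(f dg) = (f ∘ F) d(g ∘ F), substitute each coordinate x_i by F_i(u, v) in f_i, and replace dx_i by d F_i = (∂F_i/∂u) du + (∂F_i/∂v) dv.
  For the x component: f_1(F) = 4 - 6*u; d F_1 = (v) du + (u) dv
  For the y component: f_2(F) = 6 - 9*u; d F_2 = (3) du + (0) dv
Combining and collecting du, dv coefficients:
  coeff of du: -6*u*v - 27*u + 4*v + 18
  coeff of dv: 2*u*(2 - 3*u)
F^* omega = (-6*u*v - 27*u + 4*v + 18) du + (2*u*(2 - 3*u)) dv.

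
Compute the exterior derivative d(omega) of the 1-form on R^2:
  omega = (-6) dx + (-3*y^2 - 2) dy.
d(omega) = 0

For a 1-form omega = sum_i f_i dx_i, the exterior derivative is
  d(omega) = sum_{i < j} (∂f_j/∂x_i - ∂f_i/∂x_j) dx_i ∧ dx_j.

Assembling: d(omega) = 0.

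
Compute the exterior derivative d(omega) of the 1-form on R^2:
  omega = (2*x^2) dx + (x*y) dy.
d(omega) = (y) dx ∧ dy

For a 1-form omega = sum_i f_i dx_i, the exterior derivative is
  d(omega) = sum_{i < j} (∂f_j/∂x_i - ∂f_i/∂x_j) dx_i ∧ dx_j.
  coefficient of dx ∧ dy: ∂f_2/∂x - ∂f_1/∂y = ∂(x*y)/∂x - ∂(2*x^2)/∂y = y
Assembling: d(omega) = (y) dx ∧ dy.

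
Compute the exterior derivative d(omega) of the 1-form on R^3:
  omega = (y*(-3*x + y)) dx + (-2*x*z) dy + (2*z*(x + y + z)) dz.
d(omega) = (3*x - 2*y - 2*z) dx ∧ dy + (2*z) dx ∧ dz + (2*x + 2*z) dy ∧ dz

For a 1-form omega = sum_i f_i dx_i, the exterior derivative is
  d(omega) = sum_{i < j} (∂f_j/∂x_i - ∂f_i/∂x_j) dx_i ∧ dx_j.
  coefficient of dx ∧ dy: ∂f_2/∂x - ∂f_1/∂y = ∂(-2*x*z)/∂x - ∂(y*(-3*x + y))/∂y = 3*x - 2*y - 2*z
  coefficient of dx ∧ dz: ∂f_3/∂x - ∂f_1/∂z = ∂(2*z*(x + y + z))/∂x - ∂(y*(-3*x + y))/∂z = 2*z
  coefficient of dy ∧ dz: ∂f_3/∂y - ∂f_2/∂z = ∂(2*z*(x + y + z))/∂y - ∂(-2*x*z)/∂z = 2*x + 2*z
Assembling: d(omega) = (3*x - 2*y - 2*z) dx ∧ dy + (2*z) dx ∧ dz + (2*x + 2*z) dy ∧ dz.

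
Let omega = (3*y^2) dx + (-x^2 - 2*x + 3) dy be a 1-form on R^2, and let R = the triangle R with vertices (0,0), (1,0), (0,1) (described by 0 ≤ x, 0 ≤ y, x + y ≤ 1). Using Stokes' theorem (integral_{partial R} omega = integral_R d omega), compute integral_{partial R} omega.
integral_(partial R) omega = -7/3

Stokes: integral_partial_R omega = integral_R d omega with d omega = (∂Q/∂x - ∂P/∂y) dx ∧ dy.
  ∂Q/∂x = -2*x - 2
  ∂P/∂y = 6*y
  integrand = ∂Q/∂x - ∂P/∂y = -2*x - 6*y - 2.
Integrating over R: integral_0^1 integral_0^{1-x} (-2*x - 6*y - 2) dy dx = -7/3.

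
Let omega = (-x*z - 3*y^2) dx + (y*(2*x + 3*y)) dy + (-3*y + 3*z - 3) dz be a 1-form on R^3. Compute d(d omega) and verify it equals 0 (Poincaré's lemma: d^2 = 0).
d(d omega) = 0

Step 1: d omega = sum_{i<j} (∂f_j/∂x_i - ∂f_i/∂x_j) dx_i ∧ dx_j:
  coeff of dx ∧ dy: 8*y
  coeff of dx ∧ dz: x
  coeff of dy ∧ dz: -3
Step 2: Apply d again to each 2-form coefficient. The only possible 3-form in R^3 is dx ∧ dy ∧ dz, with coefficient
  ∂(coeff of dy∧dz)/∂x - ∂(coeff of dx∧dz)/∂y + ∂(coeff of dx∧dy)/∂z
  = ∂/∂x (-3) - ∂/∂y (x) + ∂/∂z (8*y).
Each of these terms simplifies to sums of mixed partials that cancel in pairs. The result is 0 (by equality of mixed partials for smooth functions — Schwarz / Clairaut).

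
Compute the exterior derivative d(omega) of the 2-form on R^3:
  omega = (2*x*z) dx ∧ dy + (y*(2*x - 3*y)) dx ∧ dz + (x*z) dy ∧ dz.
d(omega) = (6*y + z) dx ∧ dy ∧ dz

For a 2-form omega = sum_{i<j} g_{ij} dx_i ∧ dx_j, the exterior derivative is
  d(omega) = sum_{i<j} d(g_{ij}) ∧ dx_i ∧ dx_j = sum_{i<j, k} (∂g_{ij}/∂x_k) dx_k ∧ dx_i ∧ dx_j.
Expand each term, using dx_k ∧ dx_i ∧ dx_j = sgn(permutation) dx_{(a)} ∧ dx_{(b)} ∧ dx_{(c)} with (a < b < c) sorted:
  d(2*x*z) includes (∂/∂z)(2*x*z) dz = (2*x) dz, which multiplied by dx ∧ dy gives (2*x) dx ∧ dy ∧ dz
  d(y*(2*x - 3*y)) includes (∂/∂y)(y*(2*x - 3*y)) dy = (2*x - 6*y) dy, which multiplied by dx ∧ dz gives (-2*x + 6*y) dx ∧ dy ∧ dz
  d(x*z) includes (∂/∂x)(x*z) dx = (z) dx, which multiplied by dy ∧ dz gives (z) dx ∧ dy ∧ dz
Collecting like 3-forms: d(omega) = (6*y + z) dx ∧ dy ∧ dz.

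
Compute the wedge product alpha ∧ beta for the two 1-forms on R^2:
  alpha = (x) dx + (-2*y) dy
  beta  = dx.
alpha ∧ beta = (2*y) dx ∧ dy

Distribute the wedge, using dx_i ∧ dx_j = -dx_j ∧ dx_i and dx_i ∧ dx_i = 0. For each pair (i, j) with i < j, the coefficient of dx_i ∧ dx_j in alpha ∧ beta is (alpha_i * beta_j - alpha_j * beta_i). Collecting: alpha ∧ beta = (2*y) dx ∧ dy.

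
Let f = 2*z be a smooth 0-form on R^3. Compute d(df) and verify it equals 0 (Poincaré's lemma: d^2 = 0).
d(df) = 0

Step 1: df = sum_i (∂f/∂x_i) dx_i = (0) dx + (0) dy + (2) dz.
Step 2: Apply d again. Using the 1-form formula, the coefficient of dx ∧ dy in d(df) is ∂^2 f/∂x ∂y - ∂^2 f/∂y ∂x = (0) - (0) = 0 (equality of mixed partials for smooth f).
Similarly for dx ∧ dz and dy ∧ dz — all coefficients vanish. So d(df) = 0.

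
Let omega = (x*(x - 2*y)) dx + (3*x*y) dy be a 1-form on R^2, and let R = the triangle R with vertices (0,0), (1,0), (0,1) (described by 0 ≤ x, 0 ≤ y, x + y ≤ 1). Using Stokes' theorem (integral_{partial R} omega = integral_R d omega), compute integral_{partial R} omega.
integral_(partial R) omega = 5/6

Stokes: integral_partial_R omega = integral_R d omega with d omega = (∂Q/∂x - ∂P/∂y) dx ∧ dy.
  ∂Q/∂x = 3*y
  ∂P/∂y = -2*x
  integrand = ∂Q/∂x - ∂P/∂y = 2*x + 3*y.
Integrating over R: integral_0^1 integral_0^{1-x} (2*x + 3*y) dy dx = 5/6.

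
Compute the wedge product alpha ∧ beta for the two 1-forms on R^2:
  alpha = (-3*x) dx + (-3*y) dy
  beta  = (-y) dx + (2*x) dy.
alpha ∧ beta = (-6*x^2 - 3*y^2) dx ∧ dy

Distribute the wedge, using dx_i ∧ dx_j = -dx_j ∧ dx_i and dx_i ∧ dx_i = 0. For each pair (i, j) with i < j, the coefficient of dx_i ∧ dx_j in alpha ∧ beta is (alpha_i * beta_j - alpha_j * beta_i). Collecting: alpha ∧ beta = (-6*x^2 - 3*y^2) dx ∧ dy.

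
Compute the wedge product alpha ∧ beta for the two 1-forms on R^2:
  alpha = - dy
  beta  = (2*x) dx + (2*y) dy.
alpha ∧ beta = (2*x) dx ∧ dy

Distribute the wedge, using dx_i ∧ dx_j = -dx_j ∧ dx_i and dx_i ∧ dx_i = 0. For each pair (i, j) with i < j, the coefficient of dx_i ∧ dx_j in alpha ∧ beta is (alpha_i * beta_j - alpha_j * beta_i). Collecting: alpha ∧ beta = (2*x) dx ∧ dy.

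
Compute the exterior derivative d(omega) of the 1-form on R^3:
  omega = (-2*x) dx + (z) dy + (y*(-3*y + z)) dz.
d(omega) = (-6*y + z - 1) dy ∧ dz

For a 1-form omega = sum_i f_i dx_i, the exterior derivative is
  d(omega) = sum_{i < j} (∂f_j/∂x_i - ∂f_i/∂x_j) dx_i ∧ dx_j.
  coefficient of dy ∧ dz: ∂f_3/∂y - ∂f_2/∂z = ∂(y*(-3*y + z))/∂y - ∂(z)/∂z = -6*y + z - 1
Assembling: d(omega) = (-6*y + z - 1) dy ∧ dz.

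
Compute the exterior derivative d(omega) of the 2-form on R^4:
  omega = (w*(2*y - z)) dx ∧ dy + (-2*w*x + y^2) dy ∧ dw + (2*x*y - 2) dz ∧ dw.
d(omega) = (-w) dx ∧ dy ∧ dz + (-2*w + 2*y - z) dx ∧ dy ∧ dw + (2*y) dx ∧ dz ∧ dw + (2*x) dy ∧ dz ∧ dw

For a 2-form omega = sum_{i<j} g_{ij} dx_i ∧ dx_j, the exterior derivative is
  d(omega) = sum_{i<j} d(g_{ij}) ∧ dx_i ∧ dx_j = sum_{i<j, k} (∂g_{ij}/∂x_k) dx_k ∧ dx_i ∧ dx_j.
Expand each term, using dx_k ∧ dx_i ∧ dx_j = sgn(permutation) dx_{(a)} ∧ dx_{(b)} ∧ dx_{(c)} with (a < b < c) sorted:
  d(w*(2*y - z)) includes (∂/∂z)(w*(2*y - z)) dz = (-w) dz, which multiplied by dx ∧ dy gives (-w) dx ∧ dy ∧ dz
  d(w*(2*y - z)) includes (∂/∂w)(w*(2*y - z)) dw = (2*y - z) dw, which multiplied by dx ∧ dy gives (2*y - z) dx ∧ dy ∧ dw
  d(-2*w*x + y^2) includes (∂/∂x)(-2*w*x + y^2) dx = (-2*w) dx, which multiplied by dy ∧ dw gives (-2*w) dx ∧ dy ∧ dw
  d(2*x*y - 2) includes (∂/∂x)(2*x*y - 2) dx = (2*y) dx, which multiplied by dz ∧ dw gives (2*y) dx ∧ dz ∧ dw
  d(2*x*y - 2) includes (∂/∂y)(2*x*y - 2) dy = (2*x) dy, which multiplied by dz ∧ dw gives (2*x) dy ∧ dz ∧ dw
Collecting like 3-forms: d(omega) = (-w) dx ∧ dy ∧ dz + (-2*w + 2*y - z) dx ∧ dy ∧ dw + (2*y) dx ∧ dz ∧ dw + (2*x) dy ∧ dz ∧ dw.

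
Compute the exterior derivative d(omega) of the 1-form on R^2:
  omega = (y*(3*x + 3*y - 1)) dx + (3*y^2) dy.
d(omega) = (-3*x - 6*y + 1) dx ∧ dy

For a 1-form omega = sum_i f_i dx_i, the exterior derivative is
  d(omega) = sum_{i < j} (∂f_j/∂x_i - ∂f_i/∂x_j) dx_i ∧ dx_j.
  coefficient of dx ∧ dy: ∂f_2/∂x - ∂f_1/∂y = ∂(3*y^2)/∂x - ∂(y*(3*x + 3*y - 1))/∂y = -3*x - 6*y + 1
Assembling: d(omega) = (-3*x - 6*y + 1) dx ∧ dy.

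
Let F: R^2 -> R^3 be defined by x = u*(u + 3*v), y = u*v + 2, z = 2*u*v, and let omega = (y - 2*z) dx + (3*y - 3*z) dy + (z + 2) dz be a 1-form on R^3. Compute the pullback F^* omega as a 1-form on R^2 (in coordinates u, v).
F^* omega = (-6*u^2*v - 8*u*v^2 + 4*u + 16*v) du + (8*u*(-u*v + 2)) dv

Using F^*(f dg) = (f ∘ F) d(g ∘ F), substitute each coordinate x_i by F_i(u, v) in f_i, and replace dx_i by d F_i = (∂F_i/∂u) du + (∂F_i/∂v) dv.
  For the x component: f_1(F) = -3*u*v + 2; d F_1 = (2*u + 3*v) du + (3*u) dv
  For the y component: f_2(F) = -3*u*v + 6; d F_2 = (v) du + (u) dv
  For the z component: f_3(F) = 2*u*v + 2; d F_3 = (2*v) du + (2*u) dv
Combining and collecting du, dv coefficients:
  coeff of du: -6*u^2*v - 8*u*v^2 + 4*u + 16*v
  coeff of dv: 8*u*(-u*v + 2)
F^* omega = (-6*u^2*v - 8*u*v^2 + 4*u + 16*v) du + (8*u*(-u*v + 2)) dv.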